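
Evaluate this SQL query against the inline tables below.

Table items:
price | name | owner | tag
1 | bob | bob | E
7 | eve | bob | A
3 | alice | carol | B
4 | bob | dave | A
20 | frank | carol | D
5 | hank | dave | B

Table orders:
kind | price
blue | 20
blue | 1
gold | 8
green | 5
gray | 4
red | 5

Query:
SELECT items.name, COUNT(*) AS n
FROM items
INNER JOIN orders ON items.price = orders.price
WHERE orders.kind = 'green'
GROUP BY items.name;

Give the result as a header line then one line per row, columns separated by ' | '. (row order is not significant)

== RESULT ==
items.name | n
hank | 1

Derivation:
After JOIN orders (5 rows):
items.price | items.name | items.owner | items.tag | orders.kind | orders.price
1 | bob | bob | E | blue | 1
4 | bob | dave | A | gray | 4
20 | frank | carol | D | blue | 20
5 | hank | dave | B | green | 5
5 | hank | dave | B | red | 5
After WHERE (1 rows):
items.price | items.name | items.owner | items.tag | orders.kind | orders.price
5 | hank | dave | B | green | 5
After GROUP BY (1 rows):
items.name | n
hank | 1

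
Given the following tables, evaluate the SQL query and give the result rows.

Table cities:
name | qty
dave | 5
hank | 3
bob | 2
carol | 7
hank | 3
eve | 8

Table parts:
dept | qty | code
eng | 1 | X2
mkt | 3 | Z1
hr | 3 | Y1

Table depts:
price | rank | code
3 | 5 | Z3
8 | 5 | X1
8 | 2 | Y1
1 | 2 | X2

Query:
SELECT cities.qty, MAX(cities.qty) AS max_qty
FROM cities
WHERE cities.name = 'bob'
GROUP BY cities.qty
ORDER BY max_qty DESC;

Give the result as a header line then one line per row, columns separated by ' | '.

== RESULT ==
cities.qty | max_qty
2 | 2

Derivation:
After WHERE (1 rows):
cities.name | cities.qty
bob | 2
After GROUP BY (1 rows):
cities.qty | max_qty
2 | 2
After ORDER BY (1 rows):
cities.qty | max_qty
2 | 2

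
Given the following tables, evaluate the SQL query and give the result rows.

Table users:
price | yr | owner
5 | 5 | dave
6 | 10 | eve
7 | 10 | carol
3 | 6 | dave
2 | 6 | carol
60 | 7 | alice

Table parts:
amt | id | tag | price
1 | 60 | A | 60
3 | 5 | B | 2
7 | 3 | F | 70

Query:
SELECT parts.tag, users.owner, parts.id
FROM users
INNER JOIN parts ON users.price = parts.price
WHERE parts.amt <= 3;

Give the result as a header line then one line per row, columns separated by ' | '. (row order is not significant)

After JOIN parts (2 rows):
users.price | users.yr | users.owner | parts.amt | parts.id | parts.tag | parts.price
2 | 6 | carol | 3 | 5 | B | 2
60 | 7 | alice | 1 | 60 | A | 60
After WHERE (2 rows):
users.price | users.yr | users.owner | parts.amt | parts.id | parts.tag | parts.price
2 | 6 | carol | 3 | 5 | B | 2
60 | 7 | alice | 1 | 60 | A | 60
After SELECT (2 rows):
parts.tag | users.owner | parts.id
B | carol | 5
A | alice | 60

== RESULT ==
parts.tag | users.owner | parts.id
B | carol | 5
A | alice | 60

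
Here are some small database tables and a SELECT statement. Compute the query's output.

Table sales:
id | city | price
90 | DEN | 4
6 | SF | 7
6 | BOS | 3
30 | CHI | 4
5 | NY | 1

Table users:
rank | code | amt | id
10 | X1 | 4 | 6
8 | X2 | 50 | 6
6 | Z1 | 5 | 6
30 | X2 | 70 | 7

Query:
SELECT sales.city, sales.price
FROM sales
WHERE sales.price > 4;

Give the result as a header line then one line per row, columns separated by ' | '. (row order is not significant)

After WHERE (1 rows):
sales.id | sales.city | sales.price
6 | SF | 7
After SELECT (1 rows):
sales.city | sales.price
SF | 7

== RESULT ==
sales.city | sales.price
SF | 7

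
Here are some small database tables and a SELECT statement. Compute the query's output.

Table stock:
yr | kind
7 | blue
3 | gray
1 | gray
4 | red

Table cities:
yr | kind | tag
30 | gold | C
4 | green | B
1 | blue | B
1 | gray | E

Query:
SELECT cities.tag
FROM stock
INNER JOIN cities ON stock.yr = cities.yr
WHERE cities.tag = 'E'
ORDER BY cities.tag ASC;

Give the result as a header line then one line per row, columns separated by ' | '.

After JOIN cities (3 rows):
stock.yr | stock.kind | cities.yr | cities.kind | cities.tag
1 | gray | 1 | blue | B
1 | gray | 1 | gray | E
4 | red | 4 | green | B
After WHERE (1 rows):
stock.yr | stock.kind | cities.yr | cities.kind | cities.tag
1 | gray | 1 | gray | E
After SELECT (1 rows):
cities.tag
E
After ORDER BY (1 rows):
cities.tag
E

== RESULT ==
cities.tag
E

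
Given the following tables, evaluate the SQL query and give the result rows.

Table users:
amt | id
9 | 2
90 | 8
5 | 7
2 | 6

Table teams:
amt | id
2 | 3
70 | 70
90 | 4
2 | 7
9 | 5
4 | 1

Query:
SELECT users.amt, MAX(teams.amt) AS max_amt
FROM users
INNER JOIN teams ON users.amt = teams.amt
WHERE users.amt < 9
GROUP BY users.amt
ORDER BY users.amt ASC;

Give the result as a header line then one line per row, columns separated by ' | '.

After JOIN teams (4 rows):
users.amt | users.id | teams.amt | teams.id
9 | 2 | 9 | 5
90 | 8 | 90 | 4
2 | 6 | 2 | 3
2 | 6 | 2 | 7
After WHERE (2 rows):
users.amt | users.id | teams.amt | teams.id
2 | 6 | 2 | 3
2 | 6 | 2 | 7
After GROUP BY (1 rows):
users.amt | max_amt
2 | 2
After ORDER BY (1 rows):
users.amt | max_amt
2 | 2

== RESULT ==
users.amt | max_amt
2 | 2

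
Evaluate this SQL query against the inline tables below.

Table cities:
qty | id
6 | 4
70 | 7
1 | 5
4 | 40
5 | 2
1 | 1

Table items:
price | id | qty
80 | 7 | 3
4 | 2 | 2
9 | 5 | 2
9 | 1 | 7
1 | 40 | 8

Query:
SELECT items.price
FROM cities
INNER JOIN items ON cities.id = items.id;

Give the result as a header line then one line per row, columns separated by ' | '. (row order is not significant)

== RESULT ==
items.price
80
9
1
4
9

Derivation:
After JOIN items (5 rows):
cities.qty | cities.id | items.price | items.id | items.qty
70 | 7 | 80 | 7 | 3
1 | 5 | 9 | 5 | 2
4 | 40 | 1 | 40 | 8
5 | 2 | 4 | 2 | 2
1 | 1 | 9 | 1 | 7
After SELECT (5 rows):
items.price
80
9
1
4
9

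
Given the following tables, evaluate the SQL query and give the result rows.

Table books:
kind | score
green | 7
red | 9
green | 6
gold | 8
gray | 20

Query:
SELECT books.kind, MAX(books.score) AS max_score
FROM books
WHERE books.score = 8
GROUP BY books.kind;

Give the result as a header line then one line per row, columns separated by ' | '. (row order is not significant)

After WHERE (1 rows):
books.kind | books.score
gold | 8
After GROUP BY (1 rows):
books.kind | max_score
gold | 8

== RESULT ==
books.kind | max_score
gold | 8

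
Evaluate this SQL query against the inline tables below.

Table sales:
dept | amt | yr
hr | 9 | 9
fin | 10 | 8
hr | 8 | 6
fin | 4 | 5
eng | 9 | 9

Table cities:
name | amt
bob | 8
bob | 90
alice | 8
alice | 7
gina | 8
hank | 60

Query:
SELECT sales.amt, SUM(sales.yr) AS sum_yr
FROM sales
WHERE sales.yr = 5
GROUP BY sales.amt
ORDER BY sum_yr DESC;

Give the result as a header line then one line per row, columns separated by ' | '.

After WHERE (1 rows):
sales.dept | sales.amt | sales.yr
fin | 4 | 5
After GROUP BY (1 rows):
sales.amt | sum_yr
4 | 5
After ORDER BY (1 rows):
sales.amt | sum_yr
4 | 5

== RESULT ==
sales.amt | sum_yr
4 | 5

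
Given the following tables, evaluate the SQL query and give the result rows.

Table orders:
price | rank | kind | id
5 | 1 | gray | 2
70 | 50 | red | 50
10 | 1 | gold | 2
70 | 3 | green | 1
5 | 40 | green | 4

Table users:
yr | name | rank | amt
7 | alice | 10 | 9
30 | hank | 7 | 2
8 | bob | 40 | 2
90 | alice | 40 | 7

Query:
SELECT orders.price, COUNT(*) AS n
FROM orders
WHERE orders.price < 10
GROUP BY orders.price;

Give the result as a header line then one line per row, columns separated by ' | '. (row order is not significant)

== RESULT ==
orders.price | n
5 | 2

Derivation:
After WHERE (2 rows):
orders.price | orders.rank | orders.kind | orders.id
5 | 1 | gray | 2
5 | 40 | green | 4
After GROUP BY (1 rows):
orders.price | n
5 | 2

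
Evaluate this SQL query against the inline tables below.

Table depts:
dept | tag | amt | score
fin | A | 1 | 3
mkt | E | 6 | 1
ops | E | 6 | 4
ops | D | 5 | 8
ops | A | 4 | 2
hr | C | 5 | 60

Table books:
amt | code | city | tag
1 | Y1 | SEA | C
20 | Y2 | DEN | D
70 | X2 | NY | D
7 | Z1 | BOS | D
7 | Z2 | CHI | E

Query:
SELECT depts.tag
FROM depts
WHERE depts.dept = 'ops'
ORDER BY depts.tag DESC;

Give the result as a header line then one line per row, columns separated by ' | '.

After WHERE (3 rows):
depts.dept | depts.tag | depts.amt | depts.score
ops | E | 6 | 4
ops | D | 5 | 8
ops | A | 4 | 2
After SELECT (3 rows):
depts.tag
E
D
A
After ORDER BY (3 rows):
depts.tag
E
D
A

== RESULT ==
depts.tag
E
D
A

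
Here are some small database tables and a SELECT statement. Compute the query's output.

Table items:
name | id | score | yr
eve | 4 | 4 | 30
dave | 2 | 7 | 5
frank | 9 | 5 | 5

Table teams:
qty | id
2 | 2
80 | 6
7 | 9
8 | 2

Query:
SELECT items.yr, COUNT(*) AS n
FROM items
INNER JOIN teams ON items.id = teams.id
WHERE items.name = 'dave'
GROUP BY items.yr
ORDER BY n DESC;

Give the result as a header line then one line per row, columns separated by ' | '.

After JOIN teams (3 rows):
items.name | items.id | items.score | items.yr | teams.qty | teams.id
dave | 2 | 7 | 5 | 2 | 2
dave | 2 | 7 | 5 | 8 | 2
frank | 9 | 5 | 5 | 7 | 9
After WHERE (2 rows):
items.name | items.id | items.score | items.yr | teams.qty | teams.id
dave | 2 | 7 | 5 | 2 | 2
dave | 2 | 7 | 5 | 8 | 2
After GROUP BY (1 rows):
items.yr | n
5 | 2
After ORDER BY (1 rows):
items.yr | n
5 | 2

== RESULT ==
items.yr | n
5 | 2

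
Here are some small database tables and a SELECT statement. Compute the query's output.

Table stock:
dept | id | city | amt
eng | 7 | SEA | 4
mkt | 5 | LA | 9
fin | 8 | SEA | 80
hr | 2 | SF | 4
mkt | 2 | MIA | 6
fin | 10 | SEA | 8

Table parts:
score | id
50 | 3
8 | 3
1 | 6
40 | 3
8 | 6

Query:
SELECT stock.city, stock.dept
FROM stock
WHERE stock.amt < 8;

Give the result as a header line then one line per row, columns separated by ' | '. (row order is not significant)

== RESULT ==
stock.city | stock.dept
SEA | eng
SF | hr
MIA | mkt

Derivation:
After WHERE (3 rows):
stock.dept | stock.id | stock.city | stock.amt
eng | 7 | SEA | 4
hr | 2 | SF | 4
mkt | 2 | MIA | 6
After SELECT (3 rows):
stock.city | stock.dept
SEA | eng
SF | hr
MIA | mkt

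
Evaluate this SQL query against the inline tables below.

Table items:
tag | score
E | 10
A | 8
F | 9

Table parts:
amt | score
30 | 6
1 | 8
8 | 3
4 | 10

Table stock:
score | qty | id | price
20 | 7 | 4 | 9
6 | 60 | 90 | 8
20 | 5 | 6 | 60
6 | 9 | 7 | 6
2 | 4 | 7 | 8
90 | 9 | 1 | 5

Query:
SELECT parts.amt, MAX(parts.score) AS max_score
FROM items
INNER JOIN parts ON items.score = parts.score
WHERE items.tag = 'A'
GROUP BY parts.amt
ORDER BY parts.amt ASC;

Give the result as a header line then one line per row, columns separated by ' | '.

== RESULT ==
parts.amt | max_score
1 | 8

Derivation:
After JOIN parts (2 rows):
items.tag | items.score | parts.amt | parts.score
E | 10 | 4 | 10
A | 8 | 1 | 8
After WHERE (1 rows):
items.tag | items.score | parts.amt | parts.score
A | 8 | 1 | 8
After GROUP BY (1 rows):
parts.amt | max_score
1 | 8
After ORDER BY (1 rows):
parts.amt | max_score
1 | 8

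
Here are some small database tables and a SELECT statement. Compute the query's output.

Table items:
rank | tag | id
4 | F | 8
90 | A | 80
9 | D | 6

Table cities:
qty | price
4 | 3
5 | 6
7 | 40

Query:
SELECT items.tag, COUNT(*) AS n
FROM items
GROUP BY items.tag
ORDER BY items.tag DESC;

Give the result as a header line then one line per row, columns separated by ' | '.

After GROUP BY (3 rows):
items.tag | n
F | 1
A | 1
D | 1
After ORDER BY (3 rows):
items.tag | n
F | 1
D | 1
A | 1

== RESULT ==
items.tag | n
F | 1
D | 1
A | 1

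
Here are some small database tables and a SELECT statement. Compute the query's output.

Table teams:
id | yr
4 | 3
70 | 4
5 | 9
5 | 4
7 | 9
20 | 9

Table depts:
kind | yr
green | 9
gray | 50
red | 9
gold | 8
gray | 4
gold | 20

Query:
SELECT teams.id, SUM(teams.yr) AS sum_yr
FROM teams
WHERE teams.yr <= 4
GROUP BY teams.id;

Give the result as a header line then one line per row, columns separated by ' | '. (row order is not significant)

After WHERE (3 rows):
teams.id | teams.yr
4 | 3
70 | 4
5 | 4
After GROUP BY (3 rows):
teams.id | sum_yr
4 | 3
70 | 4
5 | 4

== RESULT ==
teams.id | sum_yr
4 | 3
70 | 4
5 | 4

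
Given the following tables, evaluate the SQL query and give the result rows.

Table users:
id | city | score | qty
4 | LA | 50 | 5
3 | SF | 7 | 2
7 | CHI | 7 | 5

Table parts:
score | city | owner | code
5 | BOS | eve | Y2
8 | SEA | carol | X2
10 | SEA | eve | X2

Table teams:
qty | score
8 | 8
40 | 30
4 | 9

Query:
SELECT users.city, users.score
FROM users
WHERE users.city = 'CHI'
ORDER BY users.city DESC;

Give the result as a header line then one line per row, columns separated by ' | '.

== RESULT ==
users.city | users.score
CHI | 7

Derivation:
After WHERE (1 rows):
users.id | users.city | users.score | users.qty
7 | CHI | 7 | 5
After SELECT (1 rows):
users.city | users.score
CHI | 7
After ORDER BY (1 rows):
users.city | users.score
CHI | 7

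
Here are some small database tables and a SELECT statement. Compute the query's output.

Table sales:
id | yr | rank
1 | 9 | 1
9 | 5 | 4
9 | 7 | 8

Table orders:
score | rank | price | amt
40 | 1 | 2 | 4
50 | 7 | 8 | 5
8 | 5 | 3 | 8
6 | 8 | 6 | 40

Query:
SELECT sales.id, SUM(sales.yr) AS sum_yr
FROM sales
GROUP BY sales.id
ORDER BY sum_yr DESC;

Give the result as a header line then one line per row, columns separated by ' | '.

After GROUP BY (2 rows):
sales.id | sum_yr
1 | 9
9 | 12
After ORDER BY (2 rows):
sales.id | sum_yr
9 | 12
1 | 9

== RESULT ==
sales.id | sum_yr
9 | 12
1 | 9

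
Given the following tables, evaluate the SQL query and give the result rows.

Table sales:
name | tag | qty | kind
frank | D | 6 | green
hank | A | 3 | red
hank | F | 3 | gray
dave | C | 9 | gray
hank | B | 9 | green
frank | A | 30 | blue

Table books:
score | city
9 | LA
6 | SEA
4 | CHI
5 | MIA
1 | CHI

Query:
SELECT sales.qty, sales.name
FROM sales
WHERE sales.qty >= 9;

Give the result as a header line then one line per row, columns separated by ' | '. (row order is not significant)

After WHERE (3 rows):
sales.name | sales.tag | sales.qty | sales.kind
dave | C | 9 | gray
hank | B | 9 | green
frank | A | 30 | blue
After SELECT (3 rows):
sales.qty | sales.name
9 | dave
9 | hank
30 | frank

== RESULT ==
sales.qty | sales.name
9 | dave
9 | hank
30 | frank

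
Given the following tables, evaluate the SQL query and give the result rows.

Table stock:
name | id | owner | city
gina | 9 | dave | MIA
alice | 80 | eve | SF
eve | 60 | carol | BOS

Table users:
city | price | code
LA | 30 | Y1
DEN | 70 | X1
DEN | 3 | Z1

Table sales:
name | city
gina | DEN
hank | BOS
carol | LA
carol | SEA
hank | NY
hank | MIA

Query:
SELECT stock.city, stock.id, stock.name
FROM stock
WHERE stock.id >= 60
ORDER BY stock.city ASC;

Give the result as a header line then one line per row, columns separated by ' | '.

After WHERE (2 rows):
stock.name | stock.id | stock.owner | stock.city
alice | 80 | eve | SF
eve | 60 | carol | BOS
After SELECT (2 rows):
stock.city | stock.id | stock.name
SF | 80 | alice
BOS | 60 | eve
After ORDER BY (2 rows):
stock.city | stock.id | stock.name
BOS | 60 | eve
SF | 80 | alice

== RESULT ==
stock.city | stock.id | stock.name
BOS | 60 | eve
SF | 80 | alice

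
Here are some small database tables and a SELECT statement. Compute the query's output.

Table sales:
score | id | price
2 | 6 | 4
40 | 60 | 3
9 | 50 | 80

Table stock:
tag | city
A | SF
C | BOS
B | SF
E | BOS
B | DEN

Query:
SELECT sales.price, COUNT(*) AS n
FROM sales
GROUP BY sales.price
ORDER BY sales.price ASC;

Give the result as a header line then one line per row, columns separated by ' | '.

After GROUP BY (3 rows):
sales.price | n
4 | 1
3 | 1
80 | 1
After ORDER BY (3 rows):
sales.price | n
3 | 1
4 | 1
80 | 1

== RESULT ==
sales.price | n
3 | 1
4 | 1
80 | 1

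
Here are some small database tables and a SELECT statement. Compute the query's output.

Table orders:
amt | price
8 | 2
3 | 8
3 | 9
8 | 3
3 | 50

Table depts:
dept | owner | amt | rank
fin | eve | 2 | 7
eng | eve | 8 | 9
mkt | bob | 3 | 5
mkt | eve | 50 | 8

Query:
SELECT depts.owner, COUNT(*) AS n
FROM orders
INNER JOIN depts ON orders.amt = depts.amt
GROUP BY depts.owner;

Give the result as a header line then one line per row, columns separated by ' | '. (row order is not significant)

== RESULT ==
depts.owner | n
eve | 2
bob | 3

Derivation:
After JOIN depts (5 rows):
orders.amt | orders.price | depts.dept | depts.owner | depts.amt | depts.rank
8 | 2 | eng | eve | 8 | 9
3 | 8 | mkt | bob | 3 | 5
3 | 9 | mkt | bob | 3 | 5
8 | 3 | eng | eve | 8 | 9
3 | 50 | mkt | bob | 3 | 5
After GROUP BY (2 rows):
depts.owner | n
eve | 2
bob | 3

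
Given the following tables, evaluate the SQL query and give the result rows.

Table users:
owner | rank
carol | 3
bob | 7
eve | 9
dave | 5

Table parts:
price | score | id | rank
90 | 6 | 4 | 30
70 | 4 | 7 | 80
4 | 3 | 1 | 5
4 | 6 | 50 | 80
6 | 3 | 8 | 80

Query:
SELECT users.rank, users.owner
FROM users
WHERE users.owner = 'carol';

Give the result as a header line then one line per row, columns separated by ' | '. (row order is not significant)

== RESULT ==
users.rank | users.owner
3 | carol

Derivation:
After WHERE (1 rows):
users.owner | users.rank
carol | 3
After SELECT (1 rows):
users.rank | users.owner
3 | carol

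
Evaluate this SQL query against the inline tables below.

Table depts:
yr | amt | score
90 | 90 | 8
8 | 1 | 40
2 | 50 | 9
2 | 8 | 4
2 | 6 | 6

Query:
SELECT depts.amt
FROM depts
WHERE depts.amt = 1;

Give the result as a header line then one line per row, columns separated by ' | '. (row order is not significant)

After WHERE (1 rows):
depts.yr | depts.amt | depts.score
8 | 1 | 40
After SELECT (1 rows):
depts.amt
1

== RESULT ==
depts.amt
1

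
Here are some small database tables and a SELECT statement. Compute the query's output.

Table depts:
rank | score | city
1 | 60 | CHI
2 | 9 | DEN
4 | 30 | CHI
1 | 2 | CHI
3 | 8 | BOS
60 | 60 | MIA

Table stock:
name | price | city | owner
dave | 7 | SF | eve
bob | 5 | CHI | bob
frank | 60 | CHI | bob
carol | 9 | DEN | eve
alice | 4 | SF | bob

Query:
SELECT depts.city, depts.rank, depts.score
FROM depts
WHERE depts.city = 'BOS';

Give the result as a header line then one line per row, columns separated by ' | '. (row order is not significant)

== RESULT ==
depts.city | depts.rank | depts.score
BOS | 3 | 8

Derivation:
After WHERE (1 rows):
depts.rank | depts.score | depts.city
3 | 8 | BOS
After SELECT (1 rows):
depts.city | depts.rank | depts.score
BOS | 3 | 8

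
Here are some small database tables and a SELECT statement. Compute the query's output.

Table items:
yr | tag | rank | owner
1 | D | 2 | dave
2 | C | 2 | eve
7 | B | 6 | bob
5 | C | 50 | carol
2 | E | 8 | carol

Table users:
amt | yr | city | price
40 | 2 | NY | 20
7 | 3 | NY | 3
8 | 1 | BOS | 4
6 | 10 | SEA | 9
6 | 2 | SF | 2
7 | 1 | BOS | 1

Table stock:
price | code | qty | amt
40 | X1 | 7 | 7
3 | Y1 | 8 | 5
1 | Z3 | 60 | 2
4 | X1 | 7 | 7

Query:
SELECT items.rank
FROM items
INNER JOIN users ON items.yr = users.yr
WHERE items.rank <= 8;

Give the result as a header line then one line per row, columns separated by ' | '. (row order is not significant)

After JOIN users (6 rows):
items.yr | items.tag | items.rank | items.owner | users.amt | users.yr | users.city | users.price
1 | D | 2 | dave | 8 | 1 | BOS | 4
1 | D | 2 | dave | 7 | 1 | BOS | 1
2 | C | 2 | eve | 40 | 2 | NY | 20
2 | C | 2 | eve | 6 | 2 | SF | 2
2 | E | 8 | carol | 40 | 2 | NY | 20
2 | E | 8 | carol | 6 | 2 | SF | 2
After WHERE (6 rows):
items.yr | items.tag | items.rank | items.owner | users.amt | users.yr | users.city | users.price
1 | D | 2 | dave | 8 | 1 | BOS | 4
1 | D | 2 | dave | 7 | 1 | BOS | 1
2 | C | 2 | eve | 40 | 2 | NY | 20
2 | C | 2 | eve | 6 | 2 | SF | 2
2 | E | 8 | carol | 40 | 2 | NY | 20
2 | E | 8 | carol | 6 | 2 | SF | 2
After SELECT (6 rows):
items.rank
2
2
2
2
8
8

== RESULT ==
items.rank
2
2
2
2
8
8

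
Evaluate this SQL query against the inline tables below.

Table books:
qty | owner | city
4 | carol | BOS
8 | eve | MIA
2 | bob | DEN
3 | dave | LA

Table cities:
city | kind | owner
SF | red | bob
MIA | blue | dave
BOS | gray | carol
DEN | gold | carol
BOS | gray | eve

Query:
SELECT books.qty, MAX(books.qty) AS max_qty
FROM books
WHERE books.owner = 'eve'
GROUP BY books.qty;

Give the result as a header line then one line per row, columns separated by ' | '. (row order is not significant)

After WHERE (1 rows):
books.qty | books.owner | books.city
8 | eve | MIA
After GROUP BY (1 rows):
books.qty | max_qty
8 | 8

== RESULT ==
books.qty | max_qty
8 | 8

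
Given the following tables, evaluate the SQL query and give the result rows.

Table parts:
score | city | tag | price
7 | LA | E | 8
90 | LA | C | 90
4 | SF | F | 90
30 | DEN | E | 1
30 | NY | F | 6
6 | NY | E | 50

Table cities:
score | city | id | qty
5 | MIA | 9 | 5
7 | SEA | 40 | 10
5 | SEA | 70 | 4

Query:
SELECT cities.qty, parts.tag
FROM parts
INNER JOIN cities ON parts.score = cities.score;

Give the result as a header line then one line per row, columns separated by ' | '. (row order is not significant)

== RESULT ==
cities.qty | parts.tag
10 | E

Derivation:
After JOIN cities (1 rows):
parts.score | parts.city | parts.tag | parts.price | cities.score | cities.city | cities.id | cities.qty
7 | LA | E | 8 | 7 | SEA | 40 | 10
After SELECT (1 rows):
cities.qty | parts.tag
10 | E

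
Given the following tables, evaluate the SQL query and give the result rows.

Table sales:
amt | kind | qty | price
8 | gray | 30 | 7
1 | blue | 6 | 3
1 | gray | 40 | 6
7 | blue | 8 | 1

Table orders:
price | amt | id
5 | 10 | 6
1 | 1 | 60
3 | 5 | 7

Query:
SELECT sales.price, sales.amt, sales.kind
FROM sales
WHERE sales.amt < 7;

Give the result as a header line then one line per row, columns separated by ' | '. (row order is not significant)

== RESULT ==
sales.price | sales.amt | sales.kind
3 | 1 | blue
6 | 1 | gray

Derivation:
After WHERE (2 rows):
sales.amt | sales.kind | sales.qty | sales.price
1 | blue | 6 | 3
1 | gray | 40 | 6
After SELECT (2 rows):
sales.price | sales.amt | sales.kind
3 | 1 | blue
6 | 1 | gray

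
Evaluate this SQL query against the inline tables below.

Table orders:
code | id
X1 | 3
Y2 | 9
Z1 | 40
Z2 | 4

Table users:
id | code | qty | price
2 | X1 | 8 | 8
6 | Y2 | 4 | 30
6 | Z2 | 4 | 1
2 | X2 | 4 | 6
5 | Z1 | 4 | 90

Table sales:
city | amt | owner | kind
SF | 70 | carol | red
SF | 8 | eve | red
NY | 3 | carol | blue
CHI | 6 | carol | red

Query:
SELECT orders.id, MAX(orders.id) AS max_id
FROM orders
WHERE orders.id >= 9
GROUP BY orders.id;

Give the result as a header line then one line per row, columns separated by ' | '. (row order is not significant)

After WHERE (2 rows):
orders.code | orders.id
Y2 | 9
Z1 | 40
After GROUP BY (2 rows):
orders.id | max_id
9 | 9
40 | 40

== RESULT ==
orders.id | max_id
9 | 9
40 | 40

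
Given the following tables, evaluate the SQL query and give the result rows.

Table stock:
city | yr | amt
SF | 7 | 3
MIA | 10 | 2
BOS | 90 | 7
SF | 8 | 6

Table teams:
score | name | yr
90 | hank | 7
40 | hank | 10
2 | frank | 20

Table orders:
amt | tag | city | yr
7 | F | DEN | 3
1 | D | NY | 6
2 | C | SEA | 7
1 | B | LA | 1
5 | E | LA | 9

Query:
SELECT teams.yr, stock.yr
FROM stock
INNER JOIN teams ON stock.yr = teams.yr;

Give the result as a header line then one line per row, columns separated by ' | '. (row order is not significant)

After JOIN teams (2 rows):
stock.city | stock.yr | stock.amt | teams.score | teams.name | teams.yr
SF | 7 | 3 | 90 | hank | 7
MIA | 10 | 2 | 40 | hank | 10
After SELECT (2 rows):
teams.yr | stock.yr
7 | 7
10 | 10

== RESULT ==
teams.yr | stock.yr
7 | 7
10 | 10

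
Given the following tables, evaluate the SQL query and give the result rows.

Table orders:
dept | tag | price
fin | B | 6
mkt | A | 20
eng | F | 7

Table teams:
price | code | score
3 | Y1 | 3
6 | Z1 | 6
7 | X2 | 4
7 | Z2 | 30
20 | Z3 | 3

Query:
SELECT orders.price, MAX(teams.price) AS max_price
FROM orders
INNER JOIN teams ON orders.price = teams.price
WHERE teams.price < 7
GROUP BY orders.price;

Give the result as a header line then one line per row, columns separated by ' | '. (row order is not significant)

After JOIN teams (4 rows):
orders.dept | orders.tag | orders.price | teams.price | teams.code | teams.score
fin | B | 6 | 6 | Z1 | 6
mkt | A | 20 | 20 | Z3 | 3
eng | F | 7 | 7 | X2 | 4
eng | F | 7 | 7 | Z2 | 30
After WHERE (1 rows):
orders.dept | orders.tag | orders.price | teams.price | teams.code | teams.score
fin | B | 6 | 6 | Z1 | 6
After GROUP BY (1 rows):
orders.price | max_price
6 | 6

== RESULT ==
orders.price | max_price
6 | 6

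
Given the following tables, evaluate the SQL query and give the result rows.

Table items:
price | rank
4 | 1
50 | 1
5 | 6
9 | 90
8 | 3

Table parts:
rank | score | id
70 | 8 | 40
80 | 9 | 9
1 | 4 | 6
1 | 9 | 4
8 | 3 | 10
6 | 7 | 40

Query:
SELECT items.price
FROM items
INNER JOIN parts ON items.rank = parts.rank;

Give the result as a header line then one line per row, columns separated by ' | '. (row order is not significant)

== RESULT ==
items.price
4
4
50
50
5

Derivation:
After JOIN parts (5 rows):
items.price | items.rank | parts.rank | parts.score | parts.id
4 | 1 | 1 | 4 | 6
4 | 1 | 1 | 9 | 4
50 | 1 | 1 | 4 | 6
50 | 1 | 1 | 9 | 4
5 | 6 | 6 | 7 | 40
After SELECT (5 rows):
items.price
4
4
50
50
5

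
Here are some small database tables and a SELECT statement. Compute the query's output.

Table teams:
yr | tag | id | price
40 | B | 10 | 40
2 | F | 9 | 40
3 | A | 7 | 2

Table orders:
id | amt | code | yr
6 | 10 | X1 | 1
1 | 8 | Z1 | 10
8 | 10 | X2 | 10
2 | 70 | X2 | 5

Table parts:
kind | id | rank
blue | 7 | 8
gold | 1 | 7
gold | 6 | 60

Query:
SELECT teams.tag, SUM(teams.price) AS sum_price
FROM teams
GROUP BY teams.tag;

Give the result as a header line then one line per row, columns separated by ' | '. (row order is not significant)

After GROUP BY (3 rows):
teams.tag | sum_price
B | 40
F | 40
A | 2

== RESULT ==
teams.tag | sum_price
B | 40
F | 40
A | 2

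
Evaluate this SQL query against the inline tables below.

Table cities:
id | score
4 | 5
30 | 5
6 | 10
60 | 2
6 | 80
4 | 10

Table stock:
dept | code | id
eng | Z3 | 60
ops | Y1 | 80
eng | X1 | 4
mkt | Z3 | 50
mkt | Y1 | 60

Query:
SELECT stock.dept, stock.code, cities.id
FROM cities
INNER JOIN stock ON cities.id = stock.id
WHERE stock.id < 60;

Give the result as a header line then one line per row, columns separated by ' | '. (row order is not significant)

After JOIN stock (4 rows):
cities.id | cities.score | stock.dept | stock.code | stock.id
4 | 5 | eng | X1 | 4
60 | 2 | eng | Z3 | 60
60 | 2 | mkt | Y1 | 60
4 | 10 | eng | X1 | 4
After WHERE (2 rows):
cities.id | cities.score | stock.dept | stock.code | stock.id
4 | 5 | eng | X1 | 4
4 | 10 | eng | X1 | 4
After SELECT (2 rows):
stock.dept | stock.code | cities.id
eng | X1 | 4
eng | X1 | 4

== RESULT ==
stock.dept | stock.code | cities.id
eng | X1 | 4
eng | X1 | 4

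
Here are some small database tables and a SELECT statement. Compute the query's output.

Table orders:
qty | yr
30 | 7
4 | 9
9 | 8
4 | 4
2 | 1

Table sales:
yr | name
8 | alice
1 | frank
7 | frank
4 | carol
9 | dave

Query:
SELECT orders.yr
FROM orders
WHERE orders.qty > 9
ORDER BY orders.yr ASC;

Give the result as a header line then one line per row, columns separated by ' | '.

== RESULT ==
orders.yr
7

Derivation:
After WHERE (1 rows):
orders.qty | orders.yr
30 | 7
After SELECT (1 rows):
orders.yr
7
After ORDER BY (1 rows):
orders.yr
7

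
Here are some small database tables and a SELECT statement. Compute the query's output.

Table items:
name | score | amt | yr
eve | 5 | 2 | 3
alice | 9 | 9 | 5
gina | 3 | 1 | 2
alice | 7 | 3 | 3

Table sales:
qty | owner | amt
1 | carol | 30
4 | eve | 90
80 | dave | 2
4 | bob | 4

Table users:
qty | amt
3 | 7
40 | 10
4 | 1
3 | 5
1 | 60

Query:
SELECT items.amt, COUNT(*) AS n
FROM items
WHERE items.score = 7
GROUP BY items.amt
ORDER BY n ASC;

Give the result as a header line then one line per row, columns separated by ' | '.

After WHERE (1 rows):
items.name | items.score | items.amt | items.yr
alice | 7 | 3 | 3
After GROUP BY (1 rows):
items.amt | n
3 | 1
After ORDER BY (1 rows):
items.amt | n
3 | 1

== RESULT ==
items.amt | n
3 | 1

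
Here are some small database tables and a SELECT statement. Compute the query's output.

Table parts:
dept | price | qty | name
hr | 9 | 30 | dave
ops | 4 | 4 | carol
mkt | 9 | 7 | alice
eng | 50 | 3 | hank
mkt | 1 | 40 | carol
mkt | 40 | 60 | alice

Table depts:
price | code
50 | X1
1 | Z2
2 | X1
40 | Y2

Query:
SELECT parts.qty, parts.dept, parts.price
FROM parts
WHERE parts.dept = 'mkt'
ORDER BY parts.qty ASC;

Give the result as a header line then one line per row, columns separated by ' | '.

After WHERE (3 rows):
parts.dept | parts.price | parts.qty | parts.name
mkt | 9 | 7 | alice
mkt | 1 | 40 | carol
mkt | 40 | 60 | alice
After SELECT (3 rows):
parts.qty | parts.dept | parts.price
7 | mkt | 9
40 | mkt | 1
60 | mkt | 40
After ORDER BY (3 rows):
parts.qty | parts.dept | parts.price
7 | mkt | 9
40 | mkt | 1
60 | mkt | 40

== RESULT ==
parts.qty | parts.dept | parts.price
7 | mkt | 9
40 | mkt | 1
60 | mkt | 40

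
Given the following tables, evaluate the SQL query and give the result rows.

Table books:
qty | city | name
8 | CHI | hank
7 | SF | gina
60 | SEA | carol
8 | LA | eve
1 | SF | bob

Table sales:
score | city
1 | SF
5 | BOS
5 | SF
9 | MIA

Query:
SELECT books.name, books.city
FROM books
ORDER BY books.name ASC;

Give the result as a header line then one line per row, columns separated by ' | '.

After SELECT (5 rows):
books.name | books.city
hank | CHI
gina | SF
carol | SEA
eve | LA
bob | SF
After ORDER BY (5 rows):
books.name | books.city
bob | SF
carol | SEA
eve | LA
gina | SF
hank | CHI

== RESULT ==
books.name | books.city
bob | SF
carol | SEA
eve | LA
gina | SF
hank | CHI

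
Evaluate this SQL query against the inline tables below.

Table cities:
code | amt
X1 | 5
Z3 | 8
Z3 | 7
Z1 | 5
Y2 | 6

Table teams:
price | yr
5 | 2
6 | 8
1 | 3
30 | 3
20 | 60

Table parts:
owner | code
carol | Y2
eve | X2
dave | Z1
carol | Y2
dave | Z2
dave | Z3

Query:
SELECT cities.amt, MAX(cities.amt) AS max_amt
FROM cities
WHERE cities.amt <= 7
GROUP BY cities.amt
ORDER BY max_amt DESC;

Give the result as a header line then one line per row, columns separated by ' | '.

After WHERE (4 rows):
cities.code | cities.amt
X1 | 5
Z3 | 7
Z1 | 5
Y2 | 6
After GROUP BY (3 rows):
cities.amt | max_amt
5 | 5
7 | 7
6 | 6
After ORDER BY (3 rows):
cities.amt | max_amt
7 | 7
6 | 6
5 | 5

== RESULT ==
cities.amt | max_amt
7 | 7
6 | 6
5 | 5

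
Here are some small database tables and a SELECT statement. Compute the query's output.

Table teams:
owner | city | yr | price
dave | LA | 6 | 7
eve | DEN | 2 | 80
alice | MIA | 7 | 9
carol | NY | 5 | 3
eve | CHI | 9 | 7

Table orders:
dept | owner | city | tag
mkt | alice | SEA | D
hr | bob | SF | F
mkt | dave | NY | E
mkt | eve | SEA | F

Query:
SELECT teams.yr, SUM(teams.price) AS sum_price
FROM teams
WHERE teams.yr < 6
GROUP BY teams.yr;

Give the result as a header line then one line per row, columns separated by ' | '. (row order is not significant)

After WHERE (2 rows):
teams.owner | teams.city | teams.yr | teams.price
eve | DEN | 2 | 80
carol | NY | 5 | 3
After GROUP BY (2 rows):
teams.yr | sum_price
2 | 80
5 | 3

== RESULT ==
teams.yr | sum_price
2 | 80
5 | 3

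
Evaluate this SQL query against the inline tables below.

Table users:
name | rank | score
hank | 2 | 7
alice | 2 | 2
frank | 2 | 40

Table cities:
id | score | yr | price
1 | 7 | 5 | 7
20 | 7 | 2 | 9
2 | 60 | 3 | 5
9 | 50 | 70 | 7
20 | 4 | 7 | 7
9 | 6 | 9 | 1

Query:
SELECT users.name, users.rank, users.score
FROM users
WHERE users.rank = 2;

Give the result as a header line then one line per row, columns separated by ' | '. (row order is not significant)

After WHERE (3 rows):
users.name | users.rank | users.score
hank | 2 | 7
alice | 2 | 2
frank | 2 | 40
After SELECT (3 rows):
users.name | users.rank | users.score
hank | 2 | 7
alice | 2 | 2
frank | 2 | 40

== RESULT ==
users.name | users.rank | users.score
hank | 2 | 7
alice | 2 | 2
frank | 2 | 40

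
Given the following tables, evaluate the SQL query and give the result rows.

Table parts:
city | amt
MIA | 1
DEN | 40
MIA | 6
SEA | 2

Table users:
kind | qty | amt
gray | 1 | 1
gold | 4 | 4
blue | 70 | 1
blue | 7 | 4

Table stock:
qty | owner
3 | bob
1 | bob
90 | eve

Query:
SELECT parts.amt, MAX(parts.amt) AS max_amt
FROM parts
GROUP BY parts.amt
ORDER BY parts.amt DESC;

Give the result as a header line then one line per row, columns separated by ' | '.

After GROUP BY (4 rows):
parts.amt | max_amt
1 | 1
40 | 40
6 | 6
2 | 2
After ORDER BY (4 rows):
parts.amt | max_amt
40 | 40
6 | 6
2 | 2
1 | 1

== RESULT ==
parts.amt | max_amt
40 | 40
6 | 6
2 | 2
1 | 1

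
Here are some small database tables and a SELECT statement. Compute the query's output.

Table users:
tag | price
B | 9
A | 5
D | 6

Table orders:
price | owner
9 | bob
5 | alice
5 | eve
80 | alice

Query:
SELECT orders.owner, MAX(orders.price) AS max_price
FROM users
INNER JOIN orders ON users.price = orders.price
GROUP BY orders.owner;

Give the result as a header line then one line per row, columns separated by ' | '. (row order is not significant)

== RESULT ==
orders.owner | max_price
bob | 9
alice | 5
eve | 5

Derivation:
After JOIN orders (3 rows):
users.tag | users.price | orders.price | orders.owner
B | 9 | 9 | bob
A | 5 | 5 | alice
A | 5 | 5 | eve
After GROUP BY (3 rows):
orders.owner | max_price
bob | 9
alice | 5
eve | 5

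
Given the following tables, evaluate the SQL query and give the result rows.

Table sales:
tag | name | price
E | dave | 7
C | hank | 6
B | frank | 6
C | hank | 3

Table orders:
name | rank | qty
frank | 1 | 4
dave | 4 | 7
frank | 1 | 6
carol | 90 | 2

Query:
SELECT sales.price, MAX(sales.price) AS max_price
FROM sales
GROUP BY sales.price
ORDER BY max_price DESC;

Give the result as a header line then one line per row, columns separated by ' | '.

== RESULT ==
sales.price | max_price
7 | 7
6 | 6
3 | 3

Derivation:
After GROUP BY (3 rows):
sales.price | max_price
7 | 7
6 | 6
3 | 3
After ORDER BY (3 rows):
sales.price | max_price
7 | 7
6 | 6
3 | 3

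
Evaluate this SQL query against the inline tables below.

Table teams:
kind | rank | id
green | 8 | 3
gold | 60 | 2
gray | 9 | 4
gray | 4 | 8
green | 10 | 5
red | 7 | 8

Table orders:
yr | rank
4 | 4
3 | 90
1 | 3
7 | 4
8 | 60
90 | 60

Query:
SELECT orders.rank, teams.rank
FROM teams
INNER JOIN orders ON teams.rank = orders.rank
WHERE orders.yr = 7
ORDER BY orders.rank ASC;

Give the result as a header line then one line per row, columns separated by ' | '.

== RESULT ==
orders.rank | teams.rank
4 | 4

Derivation:
After JOIN orders (4 rows):
teams.kind | teams.rank | teams.id | orders.yr | orders.rank
gold | 60 | 2 | 8 | 60
gold | 60 | 2 | 90 | 60
gray | 4 | 8 | 4 | 4
gray | 4 | 8 | 7 | 4
After WHERE (1 rows):
teams.kind | teams.rank | teams.id | orders.yr | orders.rank
gray | 4 | 8 | 7 | 4
After SELECT (1 rows):
orders.rank | teams.rank
4 | 4
After ORDER BY (1 rows):
orders.rank | teams.rank
4 | 4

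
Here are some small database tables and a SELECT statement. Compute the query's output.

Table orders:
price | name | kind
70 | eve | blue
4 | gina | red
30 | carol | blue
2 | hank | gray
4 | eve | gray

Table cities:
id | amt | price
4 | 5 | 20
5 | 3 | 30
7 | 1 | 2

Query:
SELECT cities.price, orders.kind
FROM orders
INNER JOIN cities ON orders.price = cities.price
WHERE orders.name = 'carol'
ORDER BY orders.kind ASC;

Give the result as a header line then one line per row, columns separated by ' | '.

After JOIN cities (2 rows):
orders.price | orders.name | orders.kind | cities.id | cities.amt | cities.price
30 | carol | blue | 5 | 3 | 30
2 | hank | gray | 7 | 1 | 2
After WHERE (1 rows):
orders.price | orders.name | orders.kind | cities.id | cities.amt | cities.price
30 | carol | blue | 5 | 3 | 30
After SELECT (1 rows):
cities.price | orders.kind
30 | blue
After ORDER BY (1 rows):
cities.price | orders.kind
30 | blue

== RESULT ==
cities.price | orders.kind
30 | blue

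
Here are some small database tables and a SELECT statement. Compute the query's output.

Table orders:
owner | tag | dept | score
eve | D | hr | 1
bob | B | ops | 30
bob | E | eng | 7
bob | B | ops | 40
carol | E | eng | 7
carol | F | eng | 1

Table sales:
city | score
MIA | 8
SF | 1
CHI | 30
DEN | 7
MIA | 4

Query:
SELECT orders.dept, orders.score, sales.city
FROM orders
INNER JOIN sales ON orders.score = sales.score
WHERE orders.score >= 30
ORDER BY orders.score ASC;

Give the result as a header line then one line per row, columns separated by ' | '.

After JOIN sales (5 rows):
orders.owner | orders.tag | orders.dept | orders.score | sales.city | sales.score
eve | D | hr | 1 | SF | 1
bob | B | ops | 30 | CHI | 30
bob | E | eng | 7 | DEN | 7
carol | E | eng | 7 | DEN | 7
carol | F | eng | 1 | SF | 1
After WHERE (1 rows):
orders.owner | orders.tag | orders.dept | orders.score | sales.city | sales.score
bob | B | ops | 30 | CHI | 30
After SELECT (1 rows):
orders.dept | orders.score | sales.city
ops | 30 | CHI
After ORDER BY (1 rows):
orders.dept | orders.score | sales.city
ops | 30 | CHI

== RESULT ==
orders.dept | orders.score | sales.city
ops | 30 | CHI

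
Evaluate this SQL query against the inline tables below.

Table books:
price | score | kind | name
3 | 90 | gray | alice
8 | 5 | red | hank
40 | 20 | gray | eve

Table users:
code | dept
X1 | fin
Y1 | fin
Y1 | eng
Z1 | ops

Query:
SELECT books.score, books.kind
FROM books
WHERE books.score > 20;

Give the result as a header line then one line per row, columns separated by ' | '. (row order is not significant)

== RESULT ==
books.score | books.kind
90 | gray

Derivation:
After WHERE (1 rows):
books.price | books.score | books.kind | books.name
3 | 90 | gray | alice
After SELECT (1 rows):
books.score | books.kind
90 | gray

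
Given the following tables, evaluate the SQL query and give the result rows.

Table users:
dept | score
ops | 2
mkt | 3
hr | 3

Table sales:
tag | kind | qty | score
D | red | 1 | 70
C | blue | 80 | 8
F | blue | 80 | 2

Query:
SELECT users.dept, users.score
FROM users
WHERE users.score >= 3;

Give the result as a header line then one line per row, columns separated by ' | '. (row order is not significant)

After WHERE (2 rows):
users.dept | users.score
mkt | 3
hr | 3
After SELECT (2 rows):
users.dept | users.score
mkt | 3
hr | 3

== RESULT ==
users.dept | users.score
mkt | 3
hr | 3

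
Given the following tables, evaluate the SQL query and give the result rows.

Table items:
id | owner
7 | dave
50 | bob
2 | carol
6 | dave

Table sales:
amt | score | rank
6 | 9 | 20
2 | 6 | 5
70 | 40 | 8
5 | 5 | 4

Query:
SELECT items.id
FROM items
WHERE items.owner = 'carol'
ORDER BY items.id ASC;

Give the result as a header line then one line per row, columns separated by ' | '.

== RESULT ==
items.id
2

Derivation:
After WHERE (1 rows):
items.id | items.owner
2 | carol
After SELECT (1 rows):
items.id
2
After ORDER BY (1 rows):
items.id
2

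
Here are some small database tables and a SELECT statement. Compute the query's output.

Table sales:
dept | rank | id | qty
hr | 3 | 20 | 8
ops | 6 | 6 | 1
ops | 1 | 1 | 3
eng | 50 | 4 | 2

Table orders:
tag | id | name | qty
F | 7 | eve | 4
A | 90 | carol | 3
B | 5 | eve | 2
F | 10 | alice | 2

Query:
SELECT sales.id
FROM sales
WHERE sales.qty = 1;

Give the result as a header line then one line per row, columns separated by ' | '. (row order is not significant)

== RESULT ==
sales.id
6

Derivation:
After WHERE (1 rows):
sales.dept | sales.rank | sales.id | sales.qty
ops | 6 | 6 | 1
After SELECT (1 rows):
sales.id
6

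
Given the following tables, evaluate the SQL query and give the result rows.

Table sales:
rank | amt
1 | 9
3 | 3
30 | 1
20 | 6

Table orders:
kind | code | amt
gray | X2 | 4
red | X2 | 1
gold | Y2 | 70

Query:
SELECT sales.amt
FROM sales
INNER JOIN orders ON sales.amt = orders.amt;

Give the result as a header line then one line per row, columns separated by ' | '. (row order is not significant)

After JOIN orders (1 rows):
sales.rank | sales.amt | orders.kind | orders.code | orders.amt
30 | 1 | red | X2 | 1
After SELECT (1 rows):
sales.amt
1

== RESULT ==
sales.amt
1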